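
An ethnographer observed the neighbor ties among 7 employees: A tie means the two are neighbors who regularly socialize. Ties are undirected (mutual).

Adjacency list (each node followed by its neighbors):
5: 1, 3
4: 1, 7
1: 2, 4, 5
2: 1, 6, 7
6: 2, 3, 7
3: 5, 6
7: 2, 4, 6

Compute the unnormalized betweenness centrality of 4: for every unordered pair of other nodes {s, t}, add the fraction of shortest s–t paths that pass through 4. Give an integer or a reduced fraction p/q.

Pairs whose geodesics pass through 4 — 1–7: 1/2; 5–7: 1/3.
All other pairs contribute 0.
Summing the contributions gives betweenness(4) = 5/6.

5/6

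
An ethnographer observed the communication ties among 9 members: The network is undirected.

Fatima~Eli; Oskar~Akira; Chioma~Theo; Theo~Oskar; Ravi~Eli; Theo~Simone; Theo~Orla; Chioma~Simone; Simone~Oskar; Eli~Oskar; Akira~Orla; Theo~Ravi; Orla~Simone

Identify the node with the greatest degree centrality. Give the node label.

Theo

Degrees — Akira:2, Chioma:2, Eli:3, Fatima:1, Orla:3, Oskar:4, Ravi:2, Simone:4, Theo:5.
The maximum is 5, attained only by Theo.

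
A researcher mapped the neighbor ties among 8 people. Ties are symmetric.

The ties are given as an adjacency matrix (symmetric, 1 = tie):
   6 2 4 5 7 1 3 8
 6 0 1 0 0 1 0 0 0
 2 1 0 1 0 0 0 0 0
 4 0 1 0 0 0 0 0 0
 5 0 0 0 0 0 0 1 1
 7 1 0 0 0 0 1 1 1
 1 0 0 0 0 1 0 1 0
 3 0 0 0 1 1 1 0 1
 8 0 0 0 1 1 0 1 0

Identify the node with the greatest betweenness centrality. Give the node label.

Unnormalized betweenness of each node: 1:0, 2:6, 3:7/2, 4:0, 5:0, 6:10, 7:25/2, 8:2.
7 has the largest value, 25/2, making it the main broker — the node through which the most shortest paths run.

7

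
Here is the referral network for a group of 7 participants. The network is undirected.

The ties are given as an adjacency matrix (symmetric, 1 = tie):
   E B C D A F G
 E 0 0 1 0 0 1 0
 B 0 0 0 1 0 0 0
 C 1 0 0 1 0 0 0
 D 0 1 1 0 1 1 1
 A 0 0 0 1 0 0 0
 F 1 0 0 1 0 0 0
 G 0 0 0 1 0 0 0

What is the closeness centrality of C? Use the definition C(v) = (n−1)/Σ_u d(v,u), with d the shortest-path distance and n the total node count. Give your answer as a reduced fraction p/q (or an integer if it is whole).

3/5

Distances from C: A:2, B:2, D:1, E:1, F:2, G:2. Sum = 10.
n = 7, so closeness = 6/10 = 3/5.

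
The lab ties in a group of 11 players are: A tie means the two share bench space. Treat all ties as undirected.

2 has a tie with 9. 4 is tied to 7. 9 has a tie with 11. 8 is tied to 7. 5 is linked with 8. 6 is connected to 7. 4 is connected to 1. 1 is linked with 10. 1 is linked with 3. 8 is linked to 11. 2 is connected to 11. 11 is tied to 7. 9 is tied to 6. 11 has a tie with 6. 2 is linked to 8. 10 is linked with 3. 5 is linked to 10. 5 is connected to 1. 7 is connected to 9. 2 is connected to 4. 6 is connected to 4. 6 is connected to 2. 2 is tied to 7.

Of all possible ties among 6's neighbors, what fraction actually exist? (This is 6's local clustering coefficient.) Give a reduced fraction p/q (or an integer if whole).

6's neighbors: 2, 4, 7, 9, and 11 (k = 5).
Possible neighbor pairs: C(5,2) = 10. Edges among them: 2–4, 2–7, 2–9, 2–11, 4–7, 7–9, 7–11, 9–11 → e = 8.
Clustering(6) = 8/10 = 4/5.

4/5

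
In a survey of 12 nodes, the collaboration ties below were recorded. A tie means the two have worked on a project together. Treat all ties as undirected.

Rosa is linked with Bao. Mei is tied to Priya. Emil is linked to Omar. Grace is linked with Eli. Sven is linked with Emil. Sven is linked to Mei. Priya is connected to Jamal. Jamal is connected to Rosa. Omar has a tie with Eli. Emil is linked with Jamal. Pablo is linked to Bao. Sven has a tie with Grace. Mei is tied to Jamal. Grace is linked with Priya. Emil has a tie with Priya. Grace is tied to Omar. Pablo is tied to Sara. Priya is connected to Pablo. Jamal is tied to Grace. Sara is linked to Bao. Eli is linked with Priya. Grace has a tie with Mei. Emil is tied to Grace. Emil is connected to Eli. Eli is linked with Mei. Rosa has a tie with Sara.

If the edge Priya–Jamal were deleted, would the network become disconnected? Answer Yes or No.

Even without that edge, Priya still reaches Jamal via Priya – Grace – Jamal, so the network stays connected. Not a bridge.

No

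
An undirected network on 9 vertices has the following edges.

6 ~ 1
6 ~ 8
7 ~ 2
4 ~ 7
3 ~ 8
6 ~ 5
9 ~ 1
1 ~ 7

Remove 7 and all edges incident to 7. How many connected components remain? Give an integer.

Without 7, the remaining ties split the others into: {4}; {1, 3, 5, 6, 8, 9}; {2}.
That's 3 separate components.

3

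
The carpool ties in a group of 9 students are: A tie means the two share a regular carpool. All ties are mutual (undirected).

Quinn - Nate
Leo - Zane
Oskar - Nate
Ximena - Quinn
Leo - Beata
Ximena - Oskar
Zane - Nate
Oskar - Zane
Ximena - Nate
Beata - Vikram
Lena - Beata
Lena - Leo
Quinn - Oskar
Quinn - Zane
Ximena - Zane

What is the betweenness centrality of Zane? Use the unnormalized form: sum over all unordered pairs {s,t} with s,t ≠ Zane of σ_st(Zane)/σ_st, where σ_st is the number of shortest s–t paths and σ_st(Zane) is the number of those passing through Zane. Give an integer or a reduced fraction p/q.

Pairs whose geodesics pass through Zane — Nate–Vikram: 1; Nate–Lena: 1; Nate–Beata: 1; Nate–Leo: 1; Ximena–Vikram: 1; Ximena–Lena: 1; Ximena–Beata: 1; Ximena–Leo: 1; Oskar–Vikram: 1; Oskar–Lena: 1; Oskar–Beata: 1; Oskar–Leo: 1; Quinn–Vikram: 1; Quinn–Lena: 1 … (+2 more pairs).
All other pairs contribute 0.
Summing the contributions gives betweenness(Zane) = 16.

16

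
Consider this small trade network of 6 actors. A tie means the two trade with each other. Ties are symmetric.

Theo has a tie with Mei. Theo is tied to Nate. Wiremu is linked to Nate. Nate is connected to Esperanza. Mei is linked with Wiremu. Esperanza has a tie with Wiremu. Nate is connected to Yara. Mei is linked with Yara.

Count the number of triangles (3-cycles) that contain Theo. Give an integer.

0

Theo's neighbors are Mei and Nate, but none of them are tied to each other, so no triangle contains Theo.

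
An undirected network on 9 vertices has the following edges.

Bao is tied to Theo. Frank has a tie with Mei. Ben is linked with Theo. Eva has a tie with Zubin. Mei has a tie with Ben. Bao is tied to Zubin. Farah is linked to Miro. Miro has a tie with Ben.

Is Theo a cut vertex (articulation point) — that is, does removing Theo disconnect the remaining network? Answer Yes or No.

Yes

Removing Theo leaves {Bao, Eva, and Zubin} with no path to {Ben, Farah, Frank, Mei, and Miro}, so the network splits into 2 components. Theo is a cut vertex.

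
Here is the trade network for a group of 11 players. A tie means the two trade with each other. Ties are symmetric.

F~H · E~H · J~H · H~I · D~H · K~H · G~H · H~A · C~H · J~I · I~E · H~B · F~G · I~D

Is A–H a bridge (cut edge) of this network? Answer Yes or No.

Without the A–H edge there is no alternate route between A and H, so the network disconnects. It is a bridge.

Yes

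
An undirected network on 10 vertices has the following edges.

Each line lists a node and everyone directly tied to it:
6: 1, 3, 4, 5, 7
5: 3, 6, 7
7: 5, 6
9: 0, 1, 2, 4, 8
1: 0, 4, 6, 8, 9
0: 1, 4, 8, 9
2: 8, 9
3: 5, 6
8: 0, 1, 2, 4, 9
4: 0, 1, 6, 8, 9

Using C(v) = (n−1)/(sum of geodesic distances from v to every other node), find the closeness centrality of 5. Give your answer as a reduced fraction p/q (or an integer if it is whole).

Distances from 5: 0:3, 1:2, 2:4, 3:1, 4:2, 6:1, 7:1, 8:3, 9:3. Sum = 20.
n = 10, so closeness = 9/20.

9/20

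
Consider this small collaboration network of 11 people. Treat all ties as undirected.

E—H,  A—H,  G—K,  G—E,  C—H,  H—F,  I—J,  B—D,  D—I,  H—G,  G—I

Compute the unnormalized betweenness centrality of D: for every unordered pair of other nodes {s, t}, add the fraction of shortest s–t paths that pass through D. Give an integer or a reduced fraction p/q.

9

Pairs whose geodesics pass through D — G–B: 1; C–B: 1; A–B: 1; E–B: 1; K–B: 1; B–I: 1; B–H: 1; B–J: 1; B–F: 1.
All other pairs contribute 0.
Summing the contributions gives betweenness(D) = 9.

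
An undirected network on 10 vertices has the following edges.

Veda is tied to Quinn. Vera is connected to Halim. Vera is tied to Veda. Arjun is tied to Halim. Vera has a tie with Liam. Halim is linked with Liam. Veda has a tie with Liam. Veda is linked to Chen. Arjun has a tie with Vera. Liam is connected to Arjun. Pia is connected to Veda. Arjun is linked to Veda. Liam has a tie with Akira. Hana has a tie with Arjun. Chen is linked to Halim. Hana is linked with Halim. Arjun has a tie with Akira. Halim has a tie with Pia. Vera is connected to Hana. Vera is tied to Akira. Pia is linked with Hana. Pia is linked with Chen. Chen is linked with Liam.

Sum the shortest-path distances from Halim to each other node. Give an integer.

Distances from Halim: Akira:2, Arjun:1, Chen:1, Hana:1, Liam:1, Pia:1, Quinn:3, Veda:2, Vera:1.
Sum = 2 + 1 + 1 + 1 + 1 + 1 + 3 + 2 + 1 = 13.

13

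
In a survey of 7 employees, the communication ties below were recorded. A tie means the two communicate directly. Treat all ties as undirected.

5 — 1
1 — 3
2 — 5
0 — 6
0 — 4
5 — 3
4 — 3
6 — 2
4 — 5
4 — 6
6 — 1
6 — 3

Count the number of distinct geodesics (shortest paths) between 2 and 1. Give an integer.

The shortest distance is 2. The length-2 paths are: 2–6–1; 2–5–1.
That gives 2 distinct shortest paths.

2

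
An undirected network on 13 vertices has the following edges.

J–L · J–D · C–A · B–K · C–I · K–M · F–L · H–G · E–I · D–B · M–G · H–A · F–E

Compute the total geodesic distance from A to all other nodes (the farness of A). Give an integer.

42

Distances from A: B:5, C:1, D:6, E:3, F:4, G:2, H:1, I:2, J:6, K:4, L:5, M:3.
Sum = 5 + 1 + 6 + 3 + 4 + 2 + 1 + 2 + 6 + 4 + 5 + 3 = 42.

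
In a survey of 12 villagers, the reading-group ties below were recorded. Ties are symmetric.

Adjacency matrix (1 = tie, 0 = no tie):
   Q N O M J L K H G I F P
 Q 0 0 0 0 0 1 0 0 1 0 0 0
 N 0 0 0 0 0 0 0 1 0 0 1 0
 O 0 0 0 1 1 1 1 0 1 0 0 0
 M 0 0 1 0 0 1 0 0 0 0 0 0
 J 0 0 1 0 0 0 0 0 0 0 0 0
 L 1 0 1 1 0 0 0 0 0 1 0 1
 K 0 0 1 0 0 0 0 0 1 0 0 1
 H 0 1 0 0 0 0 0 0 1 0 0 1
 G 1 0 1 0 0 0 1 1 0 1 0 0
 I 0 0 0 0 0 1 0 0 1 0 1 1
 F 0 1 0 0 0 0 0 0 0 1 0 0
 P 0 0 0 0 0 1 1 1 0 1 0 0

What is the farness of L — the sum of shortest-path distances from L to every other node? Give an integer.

Distances from L: F:2, G:2, H:2, I:1, J:2, K:2, M:1, N:3, O:1, P:1, Q:1.
Sum = 2 + 2 + 2 + 1 + 2 + 2 + 1 + 3 + 1 + 1 + 1 = 18.

18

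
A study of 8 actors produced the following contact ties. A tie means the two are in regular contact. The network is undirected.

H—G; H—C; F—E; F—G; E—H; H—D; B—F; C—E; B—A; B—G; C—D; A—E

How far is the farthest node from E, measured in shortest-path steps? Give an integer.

2

Distances from E: A:1, B:2, C:1, D:2, F:1, G:2, H:1.
The largest is 2 (to B, G, and D), so the eccentricity of E is 2.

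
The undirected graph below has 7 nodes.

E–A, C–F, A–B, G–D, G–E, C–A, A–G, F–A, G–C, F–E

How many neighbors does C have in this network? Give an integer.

3

C is directly tied to A, F, and G. That is 3 neighbors, so the degree of C is 3.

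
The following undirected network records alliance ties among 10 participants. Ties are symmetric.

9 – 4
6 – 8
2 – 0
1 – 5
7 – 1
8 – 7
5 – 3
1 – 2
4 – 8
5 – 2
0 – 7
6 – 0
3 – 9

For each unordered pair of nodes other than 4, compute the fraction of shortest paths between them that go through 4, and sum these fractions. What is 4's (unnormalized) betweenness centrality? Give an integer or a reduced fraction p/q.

Pairs whose geodesics pass through 4 — 7–9: 1; 0–9: 2/3; 6–9: 1; 6–3: 1/2; 8–9: 1; 8–3: 1.
All other pairs contribute 0.
Summing the contributions gives betweenness(4) = 31/6.

31/6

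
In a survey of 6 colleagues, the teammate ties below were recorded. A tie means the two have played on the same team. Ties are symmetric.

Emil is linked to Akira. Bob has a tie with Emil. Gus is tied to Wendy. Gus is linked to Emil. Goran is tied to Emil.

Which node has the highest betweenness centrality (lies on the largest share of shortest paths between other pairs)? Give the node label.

Emil

Unnormalized betweenness of each node: Akira:0, Bob:0, Emil:9, Goran:0, Gus:4, Wendy:0.
Emil has the largest value, 9, making it the main broker — the node through which the most shortest paths run.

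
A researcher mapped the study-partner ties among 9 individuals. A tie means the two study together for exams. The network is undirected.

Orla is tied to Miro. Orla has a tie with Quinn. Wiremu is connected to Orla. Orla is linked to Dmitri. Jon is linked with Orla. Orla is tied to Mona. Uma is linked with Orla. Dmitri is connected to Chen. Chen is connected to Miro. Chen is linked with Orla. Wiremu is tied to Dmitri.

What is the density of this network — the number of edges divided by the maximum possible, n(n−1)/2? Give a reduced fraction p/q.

There are 11 edges and 9 nodes, so the maximum possible is C(9,2) = 36.
Density = 11/36.

11/36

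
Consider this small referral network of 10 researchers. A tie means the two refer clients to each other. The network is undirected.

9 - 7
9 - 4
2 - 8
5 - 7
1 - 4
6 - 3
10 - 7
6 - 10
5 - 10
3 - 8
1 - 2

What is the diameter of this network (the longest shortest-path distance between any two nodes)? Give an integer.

Eccentricity of each node (its greatest distance to any other): 1:4, 2:5, 3:4, 4:4, 5:5, 6:4, 7:4, 8:4, 9:4, 10:4.
The maximum eccentricity is 5, realized for instance by the pair 5–2 via 5 – 7 – 9 – 4 – 1 – 2. So the diameter is 5.

5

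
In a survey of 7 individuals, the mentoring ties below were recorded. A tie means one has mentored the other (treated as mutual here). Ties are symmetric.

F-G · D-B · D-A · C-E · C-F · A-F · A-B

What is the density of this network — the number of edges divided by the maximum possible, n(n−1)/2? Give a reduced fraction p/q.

1/3

There are 7 edges and 7 nodes, so the maximum possible is C(7,2) = 21.
Density = 7/21 = 1/3.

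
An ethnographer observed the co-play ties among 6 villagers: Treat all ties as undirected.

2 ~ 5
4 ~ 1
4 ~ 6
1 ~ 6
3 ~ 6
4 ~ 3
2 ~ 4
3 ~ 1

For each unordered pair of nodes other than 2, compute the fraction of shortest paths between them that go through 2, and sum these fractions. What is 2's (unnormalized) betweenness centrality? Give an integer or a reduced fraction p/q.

Pairs whose geodesics pass through 2 — 1–5: 1; 4–5: 1; 6–5: 1; 3–5: 1.
All other pairs contribute 0.
Summing the contributions gives betweenness(2) = 4.

4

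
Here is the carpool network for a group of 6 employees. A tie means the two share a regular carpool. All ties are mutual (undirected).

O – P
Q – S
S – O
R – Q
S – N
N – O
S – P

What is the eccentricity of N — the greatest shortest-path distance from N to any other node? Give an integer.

3

Distances from N: O:1, P:2, Q:2, R:3, S:1.
The largest is 3 (to R), so the eccentricity of N is 3.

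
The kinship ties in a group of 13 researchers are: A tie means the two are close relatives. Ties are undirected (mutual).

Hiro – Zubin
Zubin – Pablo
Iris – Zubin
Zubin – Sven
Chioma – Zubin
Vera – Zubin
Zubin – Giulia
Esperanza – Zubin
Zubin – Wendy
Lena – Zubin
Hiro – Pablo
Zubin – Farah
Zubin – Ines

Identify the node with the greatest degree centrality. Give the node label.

Zubin

Degrees — Chioma:1, Esperanza:1, Farah:1, Giulia:1, Hiro:2, Ines:1, Iris:1, Lena:1, Pablo:2, Sven:1, Vera:1, Wendy:1, Zubin:12.
The maximum is 12, attained only by Zubin.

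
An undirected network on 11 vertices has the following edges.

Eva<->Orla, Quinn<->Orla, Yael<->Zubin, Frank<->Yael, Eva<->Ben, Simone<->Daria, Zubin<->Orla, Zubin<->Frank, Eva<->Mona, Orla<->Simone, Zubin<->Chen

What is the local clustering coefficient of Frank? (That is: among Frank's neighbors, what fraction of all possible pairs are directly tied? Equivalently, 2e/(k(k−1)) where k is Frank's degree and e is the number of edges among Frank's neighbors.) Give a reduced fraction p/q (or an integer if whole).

1

Frank's neighbors: Yael and Zubin (k = 2).
Possible neighbor pairs: C(2,2) = 1. Edges among them: Yael–Zubin → e = 1.
Clustering(Frank) = 1/1.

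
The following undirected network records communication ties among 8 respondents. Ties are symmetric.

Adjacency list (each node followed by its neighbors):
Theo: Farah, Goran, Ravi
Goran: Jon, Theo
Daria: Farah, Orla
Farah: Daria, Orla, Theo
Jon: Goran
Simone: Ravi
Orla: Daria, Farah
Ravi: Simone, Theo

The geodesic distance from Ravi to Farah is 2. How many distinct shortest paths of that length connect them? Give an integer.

1

The shortest distance is 2, and the only length-2 path is Ravi–Theo–Farah. So there is exactly 1 shortest path.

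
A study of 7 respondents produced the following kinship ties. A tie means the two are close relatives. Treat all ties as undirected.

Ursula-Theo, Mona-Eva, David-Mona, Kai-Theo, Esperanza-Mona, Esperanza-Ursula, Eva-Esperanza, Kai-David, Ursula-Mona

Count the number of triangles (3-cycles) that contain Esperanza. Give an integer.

Esperanza's neighbors: Eva, Mona, and Ursula.
Neighbor pairs that are themselves tied: Esperanza–Eva–Mona; Esperanza–Mona–Ursula. Each forms one triangle with Esperanza, for 2 in total.

2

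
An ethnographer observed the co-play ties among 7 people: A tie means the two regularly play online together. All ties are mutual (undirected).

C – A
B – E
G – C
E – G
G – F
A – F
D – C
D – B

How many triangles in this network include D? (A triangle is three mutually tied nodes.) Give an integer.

0

D's neighbors are B and C, but none of them are tied to each other, so no triangle contains D.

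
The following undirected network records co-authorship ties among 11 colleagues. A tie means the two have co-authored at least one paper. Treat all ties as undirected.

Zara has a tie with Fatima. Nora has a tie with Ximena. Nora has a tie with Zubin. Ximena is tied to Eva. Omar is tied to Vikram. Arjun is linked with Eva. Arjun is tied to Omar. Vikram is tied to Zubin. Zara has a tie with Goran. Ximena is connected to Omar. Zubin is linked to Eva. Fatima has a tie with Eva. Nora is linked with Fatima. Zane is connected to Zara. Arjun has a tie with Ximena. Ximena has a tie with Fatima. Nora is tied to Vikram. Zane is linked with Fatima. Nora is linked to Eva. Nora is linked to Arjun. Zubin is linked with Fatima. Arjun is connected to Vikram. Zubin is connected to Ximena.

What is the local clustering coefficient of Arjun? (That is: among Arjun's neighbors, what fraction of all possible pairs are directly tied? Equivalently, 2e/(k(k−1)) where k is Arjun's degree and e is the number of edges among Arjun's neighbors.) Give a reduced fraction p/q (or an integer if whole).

Arjun's neighbors: Eva, Nora, Omar, Vikram, and Ximena (k = 5).
Possible neighbor pairs: C(5,2) = 10. Edges among them: Eva–Nora, Eva–Ximena, Nora–Vikram, Nora–Ximena, Omar–Vikram, Omar–Ximena → e = 6.
Clustering(Arjun) = 6/10 = 3/5.

3/5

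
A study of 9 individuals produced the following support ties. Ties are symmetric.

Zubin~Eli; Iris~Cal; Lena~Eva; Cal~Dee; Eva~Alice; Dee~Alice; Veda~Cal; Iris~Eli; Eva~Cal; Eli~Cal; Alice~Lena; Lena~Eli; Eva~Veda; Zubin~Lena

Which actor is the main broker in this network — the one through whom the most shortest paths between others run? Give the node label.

Unnormalized betweenness of each node: Alice:2, Cal:26/3, Dee:5/6, Eli:29/6, Eva:23/6, Iris:0, Lena:29/6, Veda:0, Zubin:0.
Cal has the largest value, 26/3, making it the main broker — the node through which the most shortest paths run.

Cal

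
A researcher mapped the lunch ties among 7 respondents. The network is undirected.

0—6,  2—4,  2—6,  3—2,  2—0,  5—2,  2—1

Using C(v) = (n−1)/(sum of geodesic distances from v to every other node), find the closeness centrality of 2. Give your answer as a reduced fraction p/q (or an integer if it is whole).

1

Distances from 2: 0:1, 1:1, 3:1, 4:1, 5:1, 6:1. Sum = 6.
n = 7, so closeness = 6/6 = 1.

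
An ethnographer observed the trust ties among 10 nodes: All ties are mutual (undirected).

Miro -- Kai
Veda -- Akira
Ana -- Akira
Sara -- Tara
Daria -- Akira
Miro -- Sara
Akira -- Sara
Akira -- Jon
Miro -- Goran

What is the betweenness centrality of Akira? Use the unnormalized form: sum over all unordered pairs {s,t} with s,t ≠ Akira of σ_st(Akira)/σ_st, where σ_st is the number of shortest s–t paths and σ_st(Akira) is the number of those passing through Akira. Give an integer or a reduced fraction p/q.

Pairs whose geodesics pass through Akira — Goran–Jon: 1; Goran–Ana: 1; Goran–Daria: 1; Goran–Veda: 1; Jon–Tara: 1; Jon–Sara: 1; Jon–Ana: 1; Jon–Daria: 1; Jon–Kai: 1; Jon–Veda: 1; Jon–Miro: 1; Tara–Ana: 1; Tara–Daria: 1; Tara–Veda: 1 … (+12 more pairs).
All other pairs contribute 0.
Summing the contributions gives betweenness(Akira) = 26.

26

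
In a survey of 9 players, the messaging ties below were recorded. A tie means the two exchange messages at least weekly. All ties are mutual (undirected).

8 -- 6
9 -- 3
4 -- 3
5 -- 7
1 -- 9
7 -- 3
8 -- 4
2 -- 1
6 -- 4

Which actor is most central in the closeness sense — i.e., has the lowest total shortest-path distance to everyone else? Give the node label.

3

Farness (sum of distances to all others) for each node — 1:22, 2:29, 3:14, 4:17, 5:26, 6:23, 7:19, 8:23, 9:17.
The smallest farness is 14, for 3, so 3 has the highest closeness.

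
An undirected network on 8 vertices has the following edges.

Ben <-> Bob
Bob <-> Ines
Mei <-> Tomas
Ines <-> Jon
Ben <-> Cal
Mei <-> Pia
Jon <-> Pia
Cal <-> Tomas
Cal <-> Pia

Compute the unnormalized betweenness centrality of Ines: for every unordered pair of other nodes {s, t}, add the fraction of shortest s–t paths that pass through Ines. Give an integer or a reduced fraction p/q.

7/3

Pairs whose geodesics pass through Ines — Ben–Jon: 1/2; Bob–Jon: 1; Bob–Pia: 1/2; Bob–Mei: 1/3.
All other pairs contribute 0.
Summing the contributions gives betweenness(Ines) = 7/3.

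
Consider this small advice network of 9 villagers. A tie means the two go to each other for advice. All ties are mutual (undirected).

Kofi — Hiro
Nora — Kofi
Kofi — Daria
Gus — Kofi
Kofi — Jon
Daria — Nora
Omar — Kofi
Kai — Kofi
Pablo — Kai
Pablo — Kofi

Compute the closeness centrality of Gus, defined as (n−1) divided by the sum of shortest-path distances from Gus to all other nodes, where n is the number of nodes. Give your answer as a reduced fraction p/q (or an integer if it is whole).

8/15

Distances from Gus: Daria:2, Hiro:2, Jon:2, Kai:2, Kofi:1, Nora:2, Omar:2, Pablo:2. Sum = 15.
n = 9, so closeness = 8/15.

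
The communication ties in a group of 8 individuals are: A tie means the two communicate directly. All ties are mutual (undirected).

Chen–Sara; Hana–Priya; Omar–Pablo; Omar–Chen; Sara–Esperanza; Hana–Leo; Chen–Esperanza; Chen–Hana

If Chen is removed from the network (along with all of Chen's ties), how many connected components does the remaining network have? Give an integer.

3

Without Chen, the remaining ties split the others into: {Esperanza, Sara}; {Hana, Leo, Priya}; {Omar, Pablo}.
That's 3 separate components.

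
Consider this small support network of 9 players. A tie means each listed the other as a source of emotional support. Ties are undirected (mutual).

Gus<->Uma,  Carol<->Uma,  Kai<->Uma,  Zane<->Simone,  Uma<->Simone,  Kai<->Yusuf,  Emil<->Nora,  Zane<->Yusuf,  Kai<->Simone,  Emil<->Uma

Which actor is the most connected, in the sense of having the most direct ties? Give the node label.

Degrees — Carol:1, Emil:2, Gus:1, Kai:3, Nora:1, Simone:3, Uma:5, Yusuf:2, Zane:2.
The maximum is 5, attained only by Uma.

Uma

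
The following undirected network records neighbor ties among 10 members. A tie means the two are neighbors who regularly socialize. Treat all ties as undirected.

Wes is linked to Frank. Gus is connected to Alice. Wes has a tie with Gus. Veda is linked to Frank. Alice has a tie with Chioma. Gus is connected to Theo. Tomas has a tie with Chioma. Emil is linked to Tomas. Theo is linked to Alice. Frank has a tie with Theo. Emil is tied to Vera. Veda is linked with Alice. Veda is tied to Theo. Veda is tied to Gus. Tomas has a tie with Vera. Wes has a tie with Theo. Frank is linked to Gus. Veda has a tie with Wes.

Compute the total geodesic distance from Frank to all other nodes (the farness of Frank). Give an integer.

Distances from Frank: Alice:2, Chioma:3, Emil:5, Gus:1, Theo:1, Tomas:4, Veda:1, Vera:5, Wes:1.
Sum = 2 + 3 + 5 + 1 + 1 + 4 + 1 + 5 + 1 = 23.

23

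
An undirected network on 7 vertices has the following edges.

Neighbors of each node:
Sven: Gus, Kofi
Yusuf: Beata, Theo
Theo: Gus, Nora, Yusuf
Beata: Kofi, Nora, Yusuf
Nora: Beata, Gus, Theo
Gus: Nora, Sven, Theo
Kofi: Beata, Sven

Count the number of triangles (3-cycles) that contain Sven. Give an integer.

Sven's neighbors are Gus and Kofi, but none of them are tied to each other, so no triangle contains Sven.

0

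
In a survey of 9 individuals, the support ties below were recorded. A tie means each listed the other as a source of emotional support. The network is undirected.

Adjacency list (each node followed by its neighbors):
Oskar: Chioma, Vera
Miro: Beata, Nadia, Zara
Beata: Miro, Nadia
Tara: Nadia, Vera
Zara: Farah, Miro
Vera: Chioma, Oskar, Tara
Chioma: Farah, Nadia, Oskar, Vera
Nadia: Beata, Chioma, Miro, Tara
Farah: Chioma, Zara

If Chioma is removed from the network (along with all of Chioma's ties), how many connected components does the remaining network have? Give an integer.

Chioma's neighbors (Farah, Nadia, Oskar, and Vera) remain reachable from one another through other ties, so the rest of the network stays in one piece.

1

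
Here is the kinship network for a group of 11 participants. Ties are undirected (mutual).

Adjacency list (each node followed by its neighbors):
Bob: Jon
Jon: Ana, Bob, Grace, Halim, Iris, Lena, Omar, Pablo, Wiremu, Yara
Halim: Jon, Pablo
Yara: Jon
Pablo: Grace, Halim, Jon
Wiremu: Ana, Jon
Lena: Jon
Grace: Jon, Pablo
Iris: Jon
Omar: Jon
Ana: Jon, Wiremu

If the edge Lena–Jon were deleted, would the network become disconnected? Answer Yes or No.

Without the Lena–Jon edge there is no alternate route between Lena and Jon, so the network disconnects. It is a bridge.

Yes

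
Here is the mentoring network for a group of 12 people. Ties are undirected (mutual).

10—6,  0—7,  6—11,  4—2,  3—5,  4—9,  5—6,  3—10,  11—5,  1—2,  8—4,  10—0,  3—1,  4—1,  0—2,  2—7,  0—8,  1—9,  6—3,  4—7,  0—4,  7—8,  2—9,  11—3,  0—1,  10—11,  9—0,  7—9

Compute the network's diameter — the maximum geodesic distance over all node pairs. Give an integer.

4

Eccentricity of each node (its greatest distance to any other): 0:3, 1:2, 2:3, 3:3, 4:3, 5:4, 6:3, 7:4, 8:4, 9:3, 10:2, 11:3.
The maximum eccentricity is 4, realized for instance by the pair 8–5 via 8 – 4 – 1 – 3 – 5. So the diameter is 4.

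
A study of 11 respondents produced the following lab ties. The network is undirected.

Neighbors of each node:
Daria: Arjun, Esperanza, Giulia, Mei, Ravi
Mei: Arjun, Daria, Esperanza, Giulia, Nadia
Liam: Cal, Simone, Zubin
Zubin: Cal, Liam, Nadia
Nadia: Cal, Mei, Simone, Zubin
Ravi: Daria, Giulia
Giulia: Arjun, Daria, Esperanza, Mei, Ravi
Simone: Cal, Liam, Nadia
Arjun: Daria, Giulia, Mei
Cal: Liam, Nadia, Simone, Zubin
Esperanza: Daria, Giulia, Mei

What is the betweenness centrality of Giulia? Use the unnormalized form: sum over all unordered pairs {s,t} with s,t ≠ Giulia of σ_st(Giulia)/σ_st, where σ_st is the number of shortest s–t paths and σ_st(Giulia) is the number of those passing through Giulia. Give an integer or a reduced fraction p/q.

13/3

Pairs whose geodesics pass through Giulia — Cal–Ravi: 1/2; Zubin–Ravi: 1/2; Liam–Ravi: 3/6; Simone–Ravi: 1/2; Nadia–Ravi: 1/2; Esperanza–Arjun: 1/3; Esperanza–Ravi: 1/2; Arjun–Ravi: 1/2; Mei–Ravi: 1/2.
All other pairs contribute 0.
Summing the contributions gives betweenness(Giulia) = 13/3.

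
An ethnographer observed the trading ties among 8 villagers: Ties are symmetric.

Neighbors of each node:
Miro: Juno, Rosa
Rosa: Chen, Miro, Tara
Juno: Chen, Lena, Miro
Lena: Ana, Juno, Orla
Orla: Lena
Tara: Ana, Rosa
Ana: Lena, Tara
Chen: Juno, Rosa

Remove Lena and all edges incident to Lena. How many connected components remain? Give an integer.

2

Without Lena, the remaining ties split the others into: {Ana, Chen, Juno, Miro, Rosa, Tara}; {Orla}.
That's 2 separate components.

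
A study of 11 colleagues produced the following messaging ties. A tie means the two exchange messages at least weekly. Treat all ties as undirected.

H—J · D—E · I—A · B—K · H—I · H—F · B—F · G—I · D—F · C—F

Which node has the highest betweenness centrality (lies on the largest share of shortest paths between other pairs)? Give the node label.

F

Unnormalized betweenness of each node: A:0, B:9, C:0, D:9, E:0, F:33, G:0, H:27, I:17, J:0, K:0.
F has the largest value, 33, making it the main broker — the node through which the most shortest paths run.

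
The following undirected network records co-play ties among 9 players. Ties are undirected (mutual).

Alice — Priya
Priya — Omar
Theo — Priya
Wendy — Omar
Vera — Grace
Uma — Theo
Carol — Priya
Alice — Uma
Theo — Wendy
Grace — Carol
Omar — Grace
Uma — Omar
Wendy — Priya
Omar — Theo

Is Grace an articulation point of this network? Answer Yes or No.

Removing Grace leaves {Vera} with no path to {Alice, Carol, Omar, Priya, Theo, Uma, and Wendy}, so the network splits into 2 components. Grace is a cut vertex.

Yes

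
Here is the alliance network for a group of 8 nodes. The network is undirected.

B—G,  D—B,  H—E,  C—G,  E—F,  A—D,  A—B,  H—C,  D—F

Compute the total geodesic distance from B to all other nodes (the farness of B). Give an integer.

13

Distances from B: A:1, C:2, D:1, E:3, F:2, G:1, H:3.
Sum = 1 + 2 + 1 + 3 + 2 + 1 + 3 = 13.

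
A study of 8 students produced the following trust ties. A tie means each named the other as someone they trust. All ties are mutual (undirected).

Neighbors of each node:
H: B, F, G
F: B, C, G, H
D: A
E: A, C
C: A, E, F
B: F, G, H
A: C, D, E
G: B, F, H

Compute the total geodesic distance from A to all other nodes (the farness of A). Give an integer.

Distances from A: B:3, C:1, D:1, E:1, F:2, G:3, H:3.
Sum = 3 + 1 + 1 + 1 + 2 + 3 + 3 = 14.

14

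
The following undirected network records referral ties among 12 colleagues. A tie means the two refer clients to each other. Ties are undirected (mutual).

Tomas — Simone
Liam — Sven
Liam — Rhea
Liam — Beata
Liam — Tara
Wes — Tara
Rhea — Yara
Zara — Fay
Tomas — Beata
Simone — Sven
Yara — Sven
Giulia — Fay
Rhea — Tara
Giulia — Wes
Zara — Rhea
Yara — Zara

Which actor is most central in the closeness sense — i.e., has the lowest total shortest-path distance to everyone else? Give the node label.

Liam

Farness (sum of distances to all others) for each node — Beata:27, Fay:30, Giulia:33, Liam:20, Rhea:21, Simone:30, Sven:23, Tara:22, Tomas:33, Wes:28, Yara:23, Zara:24.
The smallest farness is 20, for Liam, so Liam has the highest closeness.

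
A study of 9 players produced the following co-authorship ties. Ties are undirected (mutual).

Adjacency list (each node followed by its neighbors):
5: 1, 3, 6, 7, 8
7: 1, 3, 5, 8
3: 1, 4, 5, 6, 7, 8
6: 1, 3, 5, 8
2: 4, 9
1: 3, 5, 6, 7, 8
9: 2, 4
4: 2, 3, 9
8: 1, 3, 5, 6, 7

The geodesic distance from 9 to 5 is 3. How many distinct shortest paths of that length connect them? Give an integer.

1

The shortest distance is 3, and the only length-3 path is 9–4–3–5. So there is exactly 1 shortest path.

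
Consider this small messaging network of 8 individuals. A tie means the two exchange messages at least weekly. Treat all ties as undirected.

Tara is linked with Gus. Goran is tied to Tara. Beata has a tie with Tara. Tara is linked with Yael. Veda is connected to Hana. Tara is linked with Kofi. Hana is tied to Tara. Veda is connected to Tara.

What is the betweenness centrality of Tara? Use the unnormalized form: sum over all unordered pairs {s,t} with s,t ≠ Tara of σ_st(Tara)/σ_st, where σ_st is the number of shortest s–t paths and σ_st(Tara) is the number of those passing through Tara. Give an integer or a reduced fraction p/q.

20

Pairs whose geodesics pass through Tara — Veda–Kofi: 1; Veda–Yael: 1; Veda–Goran: 1; Veda–Gus: 1; Veda–Beata: 1; Kofi–Yael: 1; Kofi–Goran: 1; Kofi–Gus: 1; Kofi–Beata: 1; Kofi–Hana: 1; Yael–Goran: 1; Yael–Gus: 1; Yael–Beata: 1; Yael–Hana: 1 … (+6 more pairs).
All other pairs contribute 0.
Summing the contributions gives betweenness(Tara) = 20.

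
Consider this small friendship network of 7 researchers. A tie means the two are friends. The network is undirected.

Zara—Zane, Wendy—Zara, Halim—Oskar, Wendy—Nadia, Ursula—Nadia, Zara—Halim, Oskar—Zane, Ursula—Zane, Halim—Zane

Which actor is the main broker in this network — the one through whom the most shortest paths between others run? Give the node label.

Zane

Unnormalized betweenness of each node: Halim:1, Nadia:1, Oskar:0, Ursula:5/2, Wendy:3/2, Zane:11/2, Zara:7/2.
Zane has the largest value, 11/2, making it the main broker — the node through which the most shortest paths run.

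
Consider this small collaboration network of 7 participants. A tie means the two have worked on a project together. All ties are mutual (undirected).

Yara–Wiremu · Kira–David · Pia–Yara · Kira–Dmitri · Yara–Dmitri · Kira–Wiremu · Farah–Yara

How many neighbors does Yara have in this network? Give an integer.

4

Yara is directly tied to Dmitri, Farah, Pia, and Wiremu. That is 4 neighbors, so the degree of Yara is 4.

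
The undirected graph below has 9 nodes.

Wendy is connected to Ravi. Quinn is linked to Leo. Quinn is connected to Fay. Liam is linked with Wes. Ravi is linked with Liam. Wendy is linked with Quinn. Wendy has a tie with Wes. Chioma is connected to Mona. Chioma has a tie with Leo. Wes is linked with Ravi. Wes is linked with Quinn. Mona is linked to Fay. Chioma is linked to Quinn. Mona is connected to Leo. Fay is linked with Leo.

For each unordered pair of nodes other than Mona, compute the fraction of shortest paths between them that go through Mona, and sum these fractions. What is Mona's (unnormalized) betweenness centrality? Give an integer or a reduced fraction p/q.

1/3

Pairs whose geodesics pass through Mona — Chioma–Fay: 1/3.
All other pairs contribute 0.
Summing the contributions gives betweenness(Mona) = 1/3.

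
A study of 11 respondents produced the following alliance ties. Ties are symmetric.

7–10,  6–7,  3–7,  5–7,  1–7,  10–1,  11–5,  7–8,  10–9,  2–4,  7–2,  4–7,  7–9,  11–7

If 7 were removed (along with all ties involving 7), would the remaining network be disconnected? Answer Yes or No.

Removing 7 leaves {1, 9, and 10} with no path to {5 and 11}, so the network splits into 6 components. 7 is a cut vertex.

Yes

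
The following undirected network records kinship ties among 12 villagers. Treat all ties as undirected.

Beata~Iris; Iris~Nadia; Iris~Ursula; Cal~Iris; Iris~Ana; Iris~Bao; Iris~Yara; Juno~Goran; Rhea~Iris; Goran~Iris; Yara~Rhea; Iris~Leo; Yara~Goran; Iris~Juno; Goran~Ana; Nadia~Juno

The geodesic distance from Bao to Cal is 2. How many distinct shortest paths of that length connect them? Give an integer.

The shortest distance is 2, and the only length-2 path is Bao–Iris–Cal. So there is exactly 1 shortest path.

1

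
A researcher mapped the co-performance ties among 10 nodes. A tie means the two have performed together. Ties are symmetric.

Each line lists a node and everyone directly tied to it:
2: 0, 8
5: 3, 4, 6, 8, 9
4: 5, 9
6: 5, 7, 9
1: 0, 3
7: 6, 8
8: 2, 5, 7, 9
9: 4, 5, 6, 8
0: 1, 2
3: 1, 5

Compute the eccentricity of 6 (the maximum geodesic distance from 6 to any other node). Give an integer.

4

Distances from 6: 0:4, 1:3, 2:3, 3:2, 4:2, 5:1, 7:1, 8:2, 9:1.
The largest is 4 (to 0), so the eccentricity of 6 is 4.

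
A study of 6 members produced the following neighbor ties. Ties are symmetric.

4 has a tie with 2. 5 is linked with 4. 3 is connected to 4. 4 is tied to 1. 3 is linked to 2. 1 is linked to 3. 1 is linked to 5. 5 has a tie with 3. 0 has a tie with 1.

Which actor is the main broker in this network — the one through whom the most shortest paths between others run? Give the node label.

1

Unnormalized betweenness of each node: 0:0, 1:4, 2:0, 3:3/2, 4:3/2, 5:0.
1 has the largest value, 4, making it the main broker — the node through which the most shortest paths run.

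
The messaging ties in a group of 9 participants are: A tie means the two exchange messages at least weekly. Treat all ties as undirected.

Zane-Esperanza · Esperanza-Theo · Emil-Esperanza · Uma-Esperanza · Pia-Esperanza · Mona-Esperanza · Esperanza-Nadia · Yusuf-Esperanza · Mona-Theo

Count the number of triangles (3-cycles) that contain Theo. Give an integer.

Theo's neighbors: Esperanza and Mona.
Neighbor pairs that are themselves tied: Theo–Esperanza–Mona. Each forms one triangle with Theo, for 1 in total.

1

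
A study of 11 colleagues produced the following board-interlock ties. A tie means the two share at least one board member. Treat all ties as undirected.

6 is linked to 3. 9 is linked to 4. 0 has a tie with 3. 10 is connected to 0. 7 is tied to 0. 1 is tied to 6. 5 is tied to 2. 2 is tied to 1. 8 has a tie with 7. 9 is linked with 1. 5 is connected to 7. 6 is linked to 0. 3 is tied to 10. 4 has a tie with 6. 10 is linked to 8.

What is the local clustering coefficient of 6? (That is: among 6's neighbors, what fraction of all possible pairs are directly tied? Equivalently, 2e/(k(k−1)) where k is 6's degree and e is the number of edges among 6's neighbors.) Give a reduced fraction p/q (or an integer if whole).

6's neighbors: 0, 1, 3, and 4 (k = 4).
Possible neighbor pairs: C(4,2) = 6. Edges among them: 0–3 → e = 1.
Clustering(6) = 1/6.

1/6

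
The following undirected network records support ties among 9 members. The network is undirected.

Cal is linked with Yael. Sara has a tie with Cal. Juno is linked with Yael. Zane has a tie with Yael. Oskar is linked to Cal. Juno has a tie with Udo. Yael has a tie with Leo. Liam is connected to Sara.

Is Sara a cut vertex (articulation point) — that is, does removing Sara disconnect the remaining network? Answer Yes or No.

Yes

Removing Sara leaves {Cal, Juno, Leo, Oskar, Udo, Yael, and Zane} with no path to {Liam}, so the network splits into 2 components. Sara is a cut vertex.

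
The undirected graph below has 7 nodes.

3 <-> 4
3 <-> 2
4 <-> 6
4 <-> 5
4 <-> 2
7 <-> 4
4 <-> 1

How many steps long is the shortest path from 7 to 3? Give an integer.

2

One shortest route is 7 – 4 – 3, which uses 2 edges, and 7 and 3 are not directly tied, so nothing shorter exists. So d(7,3) = 2.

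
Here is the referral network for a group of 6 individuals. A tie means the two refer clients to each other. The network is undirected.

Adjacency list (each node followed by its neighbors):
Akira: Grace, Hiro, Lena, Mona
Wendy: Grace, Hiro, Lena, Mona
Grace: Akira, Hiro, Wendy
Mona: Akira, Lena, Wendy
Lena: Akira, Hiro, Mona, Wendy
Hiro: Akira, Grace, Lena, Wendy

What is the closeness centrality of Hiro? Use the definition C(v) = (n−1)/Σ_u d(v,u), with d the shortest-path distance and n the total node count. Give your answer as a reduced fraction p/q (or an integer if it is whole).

Distances from Hiro: Akira:1, Grace:1, Lena:1, Mona:2, Wendy:1. Sum = 6.
n = 6, so closeness = 5/6.

5/6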